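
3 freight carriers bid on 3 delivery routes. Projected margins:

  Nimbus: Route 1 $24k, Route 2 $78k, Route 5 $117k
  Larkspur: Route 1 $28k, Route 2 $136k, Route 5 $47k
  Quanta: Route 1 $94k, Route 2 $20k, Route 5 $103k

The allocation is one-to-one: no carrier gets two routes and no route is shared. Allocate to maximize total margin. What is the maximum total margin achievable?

Max total: $347k

Optimal: Nimbus→Route 5 ($117k), Larkspur→Route 2 ($136k), Quanta→Route 1 ($94k) — total 117+136+94 = $347k.
Swapping Larkspur↔Nimbus (Larkspur→Route 5 $47k, Nimbus→Route 2 $78k) loses 128.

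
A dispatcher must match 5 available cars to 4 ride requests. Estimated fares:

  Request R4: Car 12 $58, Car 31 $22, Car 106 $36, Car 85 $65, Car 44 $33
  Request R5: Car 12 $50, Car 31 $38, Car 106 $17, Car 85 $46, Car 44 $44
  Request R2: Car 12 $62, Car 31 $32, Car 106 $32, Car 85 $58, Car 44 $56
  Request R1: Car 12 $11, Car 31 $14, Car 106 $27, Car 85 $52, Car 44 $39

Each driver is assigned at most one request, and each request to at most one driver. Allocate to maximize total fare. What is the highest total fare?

Optimal: Car 12→Request R4 ($58), Car 31→Request R5 ($38), Car 44→Request R2 ($56), Car 85→Request R1 ($52) — total 58+38+56+52 = $204.
Max-entry greedy (repeatedly take the single best remaining cell) gives $198, worse by 6.
Checked against all permutations: $204 is optimal.

Maximum total: $204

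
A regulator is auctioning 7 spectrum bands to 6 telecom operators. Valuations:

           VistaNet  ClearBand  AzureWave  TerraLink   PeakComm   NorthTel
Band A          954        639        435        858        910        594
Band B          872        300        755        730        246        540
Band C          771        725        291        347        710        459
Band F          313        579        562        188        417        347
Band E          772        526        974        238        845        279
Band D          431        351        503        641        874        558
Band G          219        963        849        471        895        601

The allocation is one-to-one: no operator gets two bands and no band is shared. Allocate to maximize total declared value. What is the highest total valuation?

Maximum total: $5000M

This is a one-to-one assignment (maximum-weight bipartite matching).
Optimal: VistaNet→Band B ($872M), ClearBand→Band G ($963M), AzureWave→Band E ($974M), TerraLink→Band A ($858M), PeakComm→Band D ($874M), NorthTel→Band C ($459M) — total 872+963+974+858+874+459 = $5000M.
Row-greedy (each operator in turn takes its best remaining band) gives $4954M, worse by 46.
Next-best assignment: VistaNet→Band C, ClearBand→Band G, AzureWave→Band E, TerraLink→Band A, PeakComm→Band D, NorthTel→Band B = $4980M.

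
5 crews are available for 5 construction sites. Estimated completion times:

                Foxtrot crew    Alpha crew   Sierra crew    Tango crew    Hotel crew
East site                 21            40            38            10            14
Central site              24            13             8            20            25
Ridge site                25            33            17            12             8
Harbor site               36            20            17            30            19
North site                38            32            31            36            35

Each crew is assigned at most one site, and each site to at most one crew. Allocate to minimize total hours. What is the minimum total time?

Optimal: Foxtrot crew→North site (38 hours), Alpha crew→Harbor site (20 hours), Sierra crew→Central site (8 hours), Tango crew→East site (10 hours), Hotel crew→Ridge site (8 hours) — total 38+20+8+10+8 = 84 hours.
Row-greedy (each crew in turn takes its cheapest remaining site) gives 116 hours, worse by 32.

Min total: 84 hours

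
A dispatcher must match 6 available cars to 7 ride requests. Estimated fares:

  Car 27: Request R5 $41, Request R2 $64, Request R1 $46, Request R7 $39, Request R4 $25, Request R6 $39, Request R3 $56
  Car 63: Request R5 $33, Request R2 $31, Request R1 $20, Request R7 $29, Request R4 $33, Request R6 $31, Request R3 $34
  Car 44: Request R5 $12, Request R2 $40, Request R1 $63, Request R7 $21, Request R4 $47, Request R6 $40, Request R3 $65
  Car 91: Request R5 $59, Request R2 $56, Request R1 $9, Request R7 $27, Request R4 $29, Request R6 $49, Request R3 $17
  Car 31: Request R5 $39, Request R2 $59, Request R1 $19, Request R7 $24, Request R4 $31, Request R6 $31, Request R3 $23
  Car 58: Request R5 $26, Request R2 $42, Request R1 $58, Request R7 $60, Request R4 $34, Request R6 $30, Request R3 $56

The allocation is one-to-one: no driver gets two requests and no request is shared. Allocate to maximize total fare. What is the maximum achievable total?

Maximum total: $330

This is a one-to-one assignment (maximum-weight bipartite matching).
Optimal: Car 27→Request R3 ($56), Car 63→Request R4 ($33), Car 44→Request R1 ($63), Car 91→Request R5 ($59), Car 31→Request R2 ($59), Car 58→Request R7 ($60) — total 56+33+63+59+59+60 = $330.
Row-greedy (each driver in turn takes its best remaining request) gives $311, worse by 19.
Next-best assignment: Car 27→Request R3, Car 63→Request R6, Car 44→Request R1, Car 91→Request R5, Car 31→Request R2, Car 58→Request R7 = $328.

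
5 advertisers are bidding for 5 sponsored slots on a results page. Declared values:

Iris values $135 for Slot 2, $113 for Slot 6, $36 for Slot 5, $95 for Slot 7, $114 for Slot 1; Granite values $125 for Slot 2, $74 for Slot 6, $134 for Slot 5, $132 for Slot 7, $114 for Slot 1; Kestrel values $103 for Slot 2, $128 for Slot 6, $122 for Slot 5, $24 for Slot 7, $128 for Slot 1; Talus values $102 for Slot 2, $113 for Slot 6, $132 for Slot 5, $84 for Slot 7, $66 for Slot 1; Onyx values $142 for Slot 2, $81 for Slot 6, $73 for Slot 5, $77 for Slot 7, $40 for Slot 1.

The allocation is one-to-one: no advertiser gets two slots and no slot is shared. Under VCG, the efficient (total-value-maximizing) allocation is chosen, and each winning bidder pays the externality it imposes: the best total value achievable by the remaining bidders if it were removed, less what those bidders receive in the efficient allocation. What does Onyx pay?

Efficient allocation: Iris→Slot 1 ($114), Granite→Slot 7 ($132), Kestrel→Slot 6 ($128), Talus→Slot 5 ($132), Onyx→Slot 2 ($142); total welfare W = $648.
Onyx receives Slot 2 at value $142, so the others get W − 142 = $506.
Without Onyx: best allocation of the remaining 4 bidders over all 5 slots is Iris→Slot 2 ($135), Granite→Slot 7 ($132), Kestrel→Slot 6 ($128), Talus→Slot 5 ($132), total $527.
VCG payment = (others' best without Onyx) − (others' welfare with Onyx) = 527 − 506 = $21.

Onyx pays $21.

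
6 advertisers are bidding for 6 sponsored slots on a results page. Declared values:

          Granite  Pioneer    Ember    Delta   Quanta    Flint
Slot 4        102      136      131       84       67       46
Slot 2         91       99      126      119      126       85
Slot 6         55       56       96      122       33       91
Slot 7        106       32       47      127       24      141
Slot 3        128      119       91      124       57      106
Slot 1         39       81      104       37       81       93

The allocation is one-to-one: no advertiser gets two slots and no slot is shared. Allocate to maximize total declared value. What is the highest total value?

Optimal: Granite→Slot 3 ($128), Pioneer→Slot 4 ($136), Ember→Slot 1 ($104), Delta→Slot 6 ($122), Quanta→Slot 2 ($126), Flint→Slot 7 ($141) — total 128+136+104+122+126+141 = $757.
Row-greedy (each advertiser in turn takes its best remaining slot) gives $689, worse by 68.

Maximum total: $757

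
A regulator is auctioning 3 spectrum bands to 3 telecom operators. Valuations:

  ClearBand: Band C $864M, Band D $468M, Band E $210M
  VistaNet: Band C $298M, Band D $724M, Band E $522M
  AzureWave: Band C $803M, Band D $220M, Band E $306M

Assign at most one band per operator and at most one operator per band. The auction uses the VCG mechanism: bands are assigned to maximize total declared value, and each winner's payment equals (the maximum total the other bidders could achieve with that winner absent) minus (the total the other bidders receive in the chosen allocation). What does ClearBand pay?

Efficient allocation: ClearBand→Band C ($864M), VistaNet→Band D ($724M), AzureWave→Band E ($306M); total welfare W = $1894M.
ClearBand receives Band C at value $864M, so the others get W − 864 = $1030M.
Without ClearBand: best allocation of the remaining 2 bidders over all 3 bands is VistaNet→Band D ($724M), AzureWave→Band C ($803M), total $1527M.
VCG payment = (others' best without ClearBand) − (others' welfare with ClearBand) = 1527 − 1030 = $497M.

ClearBand pays $497M.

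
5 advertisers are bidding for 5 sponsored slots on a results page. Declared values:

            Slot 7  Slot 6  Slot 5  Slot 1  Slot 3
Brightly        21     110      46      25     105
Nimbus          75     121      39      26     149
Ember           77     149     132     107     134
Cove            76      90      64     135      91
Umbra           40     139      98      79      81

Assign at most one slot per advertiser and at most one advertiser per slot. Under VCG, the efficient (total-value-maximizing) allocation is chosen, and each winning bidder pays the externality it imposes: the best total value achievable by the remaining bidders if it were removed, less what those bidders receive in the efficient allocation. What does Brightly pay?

Brightly pays $74.

Efficient allocation: Brightly→Slot 3 ($105), Nimbus→Slot 7 ($75), Ember→Slot 5 ($132), Cove→Slot 1 ($135), Umbra→Slot 6 ($139); total welfare W = $586.
Brightly receives Slot 3 at value $105, so the others get W − 105 = $481.
Without Brightly: best allocation of the remaining 4 bidders over all 5 slots is Nimbus→Slot 3 ($149), Ember→Slot 5 ($132), Cove→Slot 1 ($135), Umbra→Slot 6 ($139), total $555.
VCG payment = (others' best without Brightly) − (others' welfare with Brightly) = 555 − 481 = $74.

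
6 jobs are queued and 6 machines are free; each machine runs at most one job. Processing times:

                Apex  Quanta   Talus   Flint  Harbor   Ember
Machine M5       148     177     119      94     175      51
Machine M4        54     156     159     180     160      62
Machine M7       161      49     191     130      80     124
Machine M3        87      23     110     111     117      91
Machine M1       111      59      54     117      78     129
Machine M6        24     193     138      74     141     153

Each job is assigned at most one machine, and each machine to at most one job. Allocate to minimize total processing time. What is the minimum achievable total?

Optimal: Apex→Machine M4 (54 min), Quanta→Machine M3 (23 min), Talus→Machine M1 (54 min), Flint→Machine M6 (74 min), Harbor→Machine M7 (80 min), Ember→Machine M5 (51 min) — total 54+23+54+74+80+51 = 336 min.
Column-greedy (each machine in turn goes to its cheapest remaining job) gives 416 min, worse by 80.
Next-best assignment: Apex→Machine M6, Quanta→Machine M3, Talus→Machine M1, Flint→Machine M5, Harbor→Machine M7, Ember→Machine M4 = 337 min.
Checked against all permutations: 336 min is optimal.

Minimum total: 336 min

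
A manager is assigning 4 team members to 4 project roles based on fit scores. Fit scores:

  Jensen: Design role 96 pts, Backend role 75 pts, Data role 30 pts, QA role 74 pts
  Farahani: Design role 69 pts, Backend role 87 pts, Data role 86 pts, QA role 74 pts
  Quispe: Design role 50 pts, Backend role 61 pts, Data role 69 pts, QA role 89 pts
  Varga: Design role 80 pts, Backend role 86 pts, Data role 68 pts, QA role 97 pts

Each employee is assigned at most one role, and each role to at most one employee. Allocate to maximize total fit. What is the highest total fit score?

Maximum total: 357 pts

Optimal: Jensen→Design role (96 pts), Farahani→Data role (86 pts), Quispe→QA role (89 pts), Varga→Backend role (86 pts) — total 96+86+89+86 = 357 pts.
Max-entry greedy (repeatedly take the single best remaining cell) gives 349 pts, worse by 8.
Next-best assignment: Jensen→Design role, Farahani→Backend role, Quispe→Data role, Varga→QA role = 349 pts.
Checked against all permutations: 357 pts is optimal.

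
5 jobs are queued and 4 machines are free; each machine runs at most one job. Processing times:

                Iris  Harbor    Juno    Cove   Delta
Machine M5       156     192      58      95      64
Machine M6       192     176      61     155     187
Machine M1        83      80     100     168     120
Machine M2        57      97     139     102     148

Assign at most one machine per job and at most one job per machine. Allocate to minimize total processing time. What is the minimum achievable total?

Min total: 262 min

Optimal: Delta→Machine M5 (64 min), Juno→Machine M6 (61 min), Harbor→Machine M1 (80 min), Iris→Machine M2 (57 min) — total 64+61+80+57 = 262 min.
Column-greedy (each machine in turn goes to its cheapest remaining job) gives 350 min, worse by 88.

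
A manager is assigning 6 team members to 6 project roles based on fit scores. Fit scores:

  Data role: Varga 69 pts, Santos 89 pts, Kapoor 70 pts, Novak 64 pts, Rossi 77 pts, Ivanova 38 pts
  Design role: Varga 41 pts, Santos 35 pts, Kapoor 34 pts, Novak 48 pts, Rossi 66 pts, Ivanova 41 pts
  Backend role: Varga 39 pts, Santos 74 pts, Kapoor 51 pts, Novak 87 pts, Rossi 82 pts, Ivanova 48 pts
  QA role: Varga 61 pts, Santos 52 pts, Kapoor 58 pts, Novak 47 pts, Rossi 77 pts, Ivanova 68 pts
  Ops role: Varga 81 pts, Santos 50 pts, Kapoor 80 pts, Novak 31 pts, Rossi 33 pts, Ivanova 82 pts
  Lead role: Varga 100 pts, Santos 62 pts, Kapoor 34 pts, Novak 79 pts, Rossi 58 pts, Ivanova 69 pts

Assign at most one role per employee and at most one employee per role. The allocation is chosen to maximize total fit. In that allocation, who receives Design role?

Rossi receives Design role.

Optimal: Varga→Lead role (100 pts), Santos→Data role (89 pts), Kapoor→Ops role (80 pts), Novak→Backend role (87 pts), Rossi→Design role (66 pts), Ivanova→QA role (68 pts) — total 100+89+80+87+66+68 = 490 pts.
Column-greedy (each role in turn goes to its best remaining employee) gives 425 pts, worse by 65.
Swapping Santos↔Ivanova (Santos→QA role 52 pts, Ivanova→Data role 38 pts) loses 67.
Checked against all permutations: 490 pts is optimal.
Rossi's own top role is Backend role (82 pts), but forcing Rossi→Backend role and reassigning the rest optimally gives only 467 pts — worse by 23.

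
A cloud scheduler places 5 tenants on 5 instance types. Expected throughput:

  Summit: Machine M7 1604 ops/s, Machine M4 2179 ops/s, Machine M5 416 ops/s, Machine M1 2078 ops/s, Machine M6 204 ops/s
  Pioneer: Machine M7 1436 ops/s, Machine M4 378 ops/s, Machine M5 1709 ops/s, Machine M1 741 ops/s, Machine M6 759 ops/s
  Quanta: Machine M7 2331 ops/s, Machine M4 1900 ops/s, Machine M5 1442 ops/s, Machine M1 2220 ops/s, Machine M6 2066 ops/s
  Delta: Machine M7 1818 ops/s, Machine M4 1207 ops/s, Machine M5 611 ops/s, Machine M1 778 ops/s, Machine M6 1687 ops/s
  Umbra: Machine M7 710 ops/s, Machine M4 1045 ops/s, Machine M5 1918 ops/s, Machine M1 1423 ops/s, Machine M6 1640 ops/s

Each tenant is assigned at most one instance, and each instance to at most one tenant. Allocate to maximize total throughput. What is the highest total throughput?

This is the linear assignment problem.
Optimal: Summit→Machine M4 (2179 ops/s), Pioneer→Machine M5 (1709 ops/s), Quanta→Machine M1 (2220 ops/s), Delta→Machine M7 (1818 ops/s), Umbra→Machine M6 (1640 ops/s) — total 2179+1709+2220+1818+1640 = 9566 ops/s.
Max-entry greedy (repeatedly take the single best remaining cell) gives 8856 ops/s, worse by 710.
Next-best assignment: Summit→Machine M4, Pioneer→Machine M7, Quanta→Machine M1, Delta→Machine M6, Umbra→Machine M5 = 9440 ops/s.

Max total: 9566 ops/s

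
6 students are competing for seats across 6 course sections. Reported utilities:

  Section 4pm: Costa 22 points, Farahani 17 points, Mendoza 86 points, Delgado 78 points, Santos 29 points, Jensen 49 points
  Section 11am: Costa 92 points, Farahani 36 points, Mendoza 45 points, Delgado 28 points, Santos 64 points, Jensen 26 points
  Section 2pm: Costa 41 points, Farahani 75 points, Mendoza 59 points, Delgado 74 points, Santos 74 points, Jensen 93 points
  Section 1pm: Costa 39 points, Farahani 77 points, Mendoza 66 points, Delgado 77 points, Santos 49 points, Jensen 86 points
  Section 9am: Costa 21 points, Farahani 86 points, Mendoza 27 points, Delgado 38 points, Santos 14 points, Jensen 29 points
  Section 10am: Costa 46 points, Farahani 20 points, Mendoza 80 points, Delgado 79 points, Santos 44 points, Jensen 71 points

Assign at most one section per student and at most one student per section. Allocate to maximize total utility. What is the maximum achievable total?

Optimal: Costa→Section 11am (92 points), Farahani→Section 9am (86 points), Mendoza→Section 4pm (86 points), Delgado→Section 10am (79 points), Santos→Section 2pm (74 points), Jensen→Section 1pm (86 points) — total 92+86+86+79+74+86 = 503 points.
Max-entry greedy (repeatedly take the single best remaining cell) gives 485 points, worse by 18.
Swapping Jensen↔Mendoza (Jensen→Section 4pm 49 points, Mendoza→Section 1pm 66 points) loses 57.

Max total: 503 points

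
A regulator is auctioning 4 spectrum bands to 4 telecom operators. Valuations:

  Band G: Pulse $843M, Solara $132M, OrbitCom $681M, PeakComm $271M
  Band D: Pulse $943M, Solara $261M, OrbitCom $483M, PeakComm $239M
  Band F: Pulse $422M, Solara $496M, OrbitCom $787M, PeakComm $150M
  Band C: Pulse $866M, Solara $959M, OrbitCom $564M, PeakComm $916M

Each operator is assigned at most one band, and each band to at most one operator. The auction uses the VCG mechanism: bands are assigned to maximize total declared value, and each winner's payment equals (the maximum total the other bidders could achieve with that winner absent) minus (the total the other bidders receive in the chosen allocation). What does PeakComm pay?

Efficient allocation: Pulse→Band D ($943M), Solara→Band F ($496M), OrbitCom→Band G ($681M), PeakComm→Band C ($916M); total welfare W = $3036M.
PeakComm receives Band C at value $916M, so the others get W − 916 = $2120M.
Without PeakComm: best allocation of the remaining 3 bidders over all 4 bands is Pulse→Band D ($943M), Solara→Band C ($959M), OrbitCom→Band F ($787M), total $2689M.
VCG payment = (others' best without PeakComm) − (others' welfare with PeakComm) = 2689 − 2120 = $569M.

PeakComm pays $569M.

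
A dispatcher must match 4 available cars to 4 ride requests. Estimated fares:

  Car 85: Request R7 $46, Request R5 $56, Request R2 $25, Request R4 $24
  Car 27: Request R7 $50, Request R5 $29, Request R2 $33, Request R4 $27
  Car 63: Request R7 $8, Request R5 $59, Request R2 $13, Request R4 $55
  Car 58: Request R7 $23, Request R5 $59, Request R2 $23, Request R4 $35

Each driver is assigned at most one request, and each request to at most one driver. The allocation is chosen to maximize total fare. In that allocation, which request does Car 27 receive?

Car 27 receives Request R2.

Optimal: Car 85→Request R7 ($46), Car 27→Request R2 ($33), Car 63→Request R4 ($55), Car 58→Request R5 ($59) — total 46+33+55+59 = $193.
Row-greedy (each driver in turn takes its best remaining request) gives $184, worse by 9.
Next-best assignment: Car 85→Request R2, Car 27→Request R7, Car 63→Request R4, Car 58→Request R5 = $189.
Every other assignment is strictly worse.
Car 27's own top request is Request R7 ($50), but forcing Car 27→Request R7 and reassigning the rest optimally gives only $189 — worse by 4.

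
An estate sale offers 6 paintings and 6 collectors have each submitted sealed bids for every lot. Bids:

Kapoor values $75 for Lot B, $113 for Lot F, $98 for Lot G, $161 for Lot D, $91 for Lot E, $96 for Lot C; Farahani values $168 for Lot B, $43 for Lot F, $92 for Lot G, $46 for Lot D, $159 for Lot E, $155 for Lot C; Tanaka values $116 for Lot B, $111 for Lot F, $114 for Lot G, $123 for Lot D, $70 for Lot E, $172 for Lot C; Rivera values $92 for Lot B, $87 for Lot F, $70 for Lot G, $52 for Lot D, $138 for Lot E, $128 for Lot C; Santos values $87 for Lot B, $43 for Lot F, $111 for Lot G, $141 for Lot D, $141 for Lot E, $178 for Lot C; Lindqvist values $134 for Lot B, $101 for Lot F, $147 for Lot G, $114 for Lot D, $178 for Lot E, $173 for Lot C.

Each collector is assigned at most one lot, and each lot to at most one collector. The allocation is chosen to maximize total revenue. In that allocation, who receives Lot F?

Optimal: Kapoor→Lot D ($161), Farahani→Lot B ($168), Tanaka→Lot F ($111), Rivera→Lot E ($138), Santos→Lot C ($178), Lindqvist→Lot G ($147) — total 161+168+111+138+178+147 = $903.
Row-greedy (each collector in turn takes its best remaining lot) gives $851, worse by 52.
Next-best assignment: Kapoor→Lot D, Farahani→Lot B, Tanaka→Lot G, Rivera→Lot F, Santos→Lot C, Lindqvist→Lot E = $886.
Swapping Santos↔Lindqvist (Santos→Lot G $111, Lindqvist→Lot C $173) loses 41.
Tanaka's own top lot is Lot C ($172), but forcing Tanaka→Lot C and reassigning the rest optimally gives only $879 — worse by 24.

Tanaka receives Lot F.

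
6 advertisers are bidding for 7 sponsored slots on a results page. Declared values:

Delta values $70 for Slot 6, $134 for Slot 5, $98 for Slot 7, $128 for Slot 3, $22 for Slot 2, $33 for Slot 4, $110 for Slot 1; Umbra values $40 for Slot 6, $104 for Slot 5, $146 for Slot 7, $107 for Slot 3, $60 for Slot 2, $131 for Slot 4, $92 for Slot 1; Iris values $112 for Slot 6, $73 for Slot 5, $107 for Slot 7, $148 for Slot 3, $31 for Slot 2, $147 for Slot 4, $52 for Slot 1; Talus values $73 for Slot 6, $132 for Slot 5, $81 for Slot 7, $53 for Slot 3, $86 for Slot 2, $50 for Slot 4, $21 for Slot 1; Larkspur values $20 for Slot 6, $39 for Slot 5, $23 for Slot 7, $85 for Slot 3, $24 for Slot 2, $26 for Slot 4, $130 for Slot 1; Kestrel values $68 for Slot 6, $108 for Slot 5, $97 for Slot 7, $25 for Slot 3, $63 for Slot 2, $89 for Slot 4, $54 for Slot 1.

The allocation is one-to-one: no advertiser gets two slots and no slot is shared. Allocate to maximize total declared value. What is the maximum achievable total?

Max total: $751

Optimal: Delta→Slot 3 ($128), Umbra→Slot 7 ($146), Iris→Slot 4 ($147), Talus→Slot 5 ($132), Larkspur→Slot 1 ($130), Kestrel→Slot 6 ($68) — total 128+146+147+132+130+68 = $751.
Max-entry greedy (repeatedly take the single best remaining cell) gives $733, worse by 18.
Next-best assignment: Delta→Slot 3, Umbra→Slot 7, Iris→Slot 4, Talus→Slot 5, Larkspur→Slot 1, Kestrel→Slot 2 = $746.
Swapping Larkspur↔Kestrel (Larkspur→Slot 6 $20, Kestrel→Slot 1 $54) loses 124.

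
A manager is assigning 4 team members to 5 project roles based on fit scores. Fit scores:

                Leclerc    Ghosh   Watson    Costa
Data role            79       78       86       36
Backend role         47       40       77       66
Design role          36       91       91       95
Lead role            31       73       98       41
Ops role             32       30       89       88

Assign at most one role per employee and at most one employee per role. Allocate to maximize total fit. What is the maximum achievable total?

This is a one-to-one assignment (maximum-weight bipartite matching).
Optimal: Leclerc→Data role (79 pts), Ghosh→Design role (91 pts), Watson→Lead role (98 pts), Costa→Ops role (88 pts) — total 79+91+98+88 = 356 pts.
Column-greedy (each role in turn goes to its best remaining employee) gives 274 pts, worse by 82.
Checked against all permutations: 356 pts is optimal.

Max total: 356 pts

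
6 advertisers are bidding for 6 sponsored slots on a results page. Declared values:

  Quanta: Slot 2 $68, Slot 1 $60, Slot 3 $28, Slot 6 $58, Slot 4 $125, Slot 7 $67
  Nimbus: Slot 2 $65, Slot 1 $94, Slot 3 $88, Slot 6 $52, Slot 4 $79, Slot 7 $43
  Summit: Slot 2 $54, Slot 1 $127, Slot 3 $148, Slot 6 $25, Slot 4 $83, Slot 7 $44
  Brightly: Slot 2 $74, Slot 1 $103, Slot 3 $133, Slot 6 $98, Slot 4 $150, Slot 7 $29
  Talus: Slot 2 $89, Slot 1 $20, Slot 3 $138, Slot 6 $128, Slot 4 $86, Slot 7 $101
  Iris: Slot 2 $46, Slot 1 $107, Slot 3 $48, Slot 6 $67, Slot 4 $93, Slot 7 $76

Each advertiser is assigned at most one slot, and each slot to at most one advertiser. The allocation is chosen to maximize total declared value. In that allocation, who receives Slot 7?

Quanta receives Slot 7.

Optimal: Quanta→Slot 7 ($67), Nimbus→Slot 2 ($65), Summit→Slot 3 ($148), Brightly→Slot 4 ($150), Talus→Slot 6 ($128), Iris→Slot 1 ($107) — total 67+65+148+150+128+107 = $665.
Row-greedy (each advertiser in turn takes its best remaining slot) gives $612, worse by 53.
Next-best assignment: Quanta→Slot 2, Nimbus→Slot 1, Summit→Slot 3, Brightly→Slot 4, Talus→Slot 6, Iris→Slot 7 = $664.
Swapping Quanta↔Summit (Quanta→Slot 3 $28, Summit→Slot 7 $44) loses 143.
Quanta's own top slot is Slot 4 ($125), but forcing Quanta→Slot 4 and reassigning the rest optimally gives only $654 — worse by 11.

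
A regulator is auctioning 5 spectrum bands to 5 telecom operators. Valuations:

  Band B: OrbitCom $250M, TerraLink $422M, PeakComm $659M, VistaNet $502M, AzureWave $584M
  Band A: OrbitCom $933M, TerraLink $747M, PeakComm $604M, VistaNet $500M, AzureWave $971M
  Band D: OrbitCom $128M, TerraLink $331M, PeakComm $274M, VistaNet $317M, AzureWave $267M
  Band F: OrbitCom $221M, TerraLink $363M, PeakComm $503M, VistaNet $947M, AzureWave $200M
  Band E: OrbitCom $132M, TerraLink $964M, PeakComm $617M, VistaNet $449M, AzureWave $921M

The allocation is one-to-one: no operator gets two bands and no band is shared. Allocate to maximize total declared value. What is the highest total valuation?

Max total: $3791M

Optimal: OrbitCom→Band A ($933M), TerraLink→Band D ($331M), PeakComm→Band B ($659M), VistaNet→Band F ($947M), AzureWave→Band E ($921M) — total 933+331+659+947+921 = $3791M.
Row-greedy (each operator in turn takes its best remaining band) gives $3770M, worse by 21.
Swapping TerraLink↔OrbitCom (TerraLink→Band A $747M, OrbitCom→Band D $128M) loses 389.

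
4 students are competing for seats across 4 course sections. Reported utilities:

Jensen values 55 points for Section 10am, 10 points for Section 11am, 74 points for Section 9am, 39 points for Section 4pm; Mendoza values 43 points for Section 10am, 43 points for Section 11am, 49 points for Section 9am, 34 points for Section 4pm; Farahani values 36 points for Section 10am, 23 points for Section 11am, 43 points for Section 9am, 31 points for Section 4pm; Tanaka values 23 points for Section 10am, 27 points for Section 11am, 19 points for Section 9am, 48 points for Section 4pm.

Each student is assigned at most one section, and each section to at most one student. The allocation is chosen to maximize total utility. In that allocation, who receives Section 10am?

Farahani receives Section 10am.

Treat this as an assignment problem: match each student to one section.
Optimal: Jensen→Section 9am (74 points), Mendoza→Section 11am (43 points), Farahani→Section 10am (36 points), Tanaka→Section 4pm (48 points) — total 74+43+36+48 = 201 points.
Max-entry greedy (repeatedly take the single best remaining cell) gives 188 points, worse by 13.
Farahani's own top section is Section 9am (43 points), but forcing Farahani→Section 9am and reassigning the rest optimally gives only 189 points — worse by 12.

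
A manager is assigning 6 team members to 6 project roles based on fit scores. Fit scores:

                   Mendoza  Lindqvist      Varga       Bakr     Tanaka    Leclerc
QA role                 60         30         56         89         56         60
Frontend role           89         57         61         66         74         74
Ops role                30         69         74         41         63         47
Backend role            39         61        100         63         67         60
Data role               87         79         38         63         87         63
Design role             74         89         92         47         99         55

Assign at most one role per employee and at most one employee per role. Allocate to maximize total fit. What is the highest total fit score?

This is a one-to-one assignment (maximum-weight bipartite matching).
Optimal: Mendoza→Data role (87 pts), Lindqvist→Ops role (69 pts), Varga→Backend role (100 pts), Bakr→QA role (89 pts), Tanaka→Design role (99 pts), Leclerc→Frontend role (74 pts) — total 87+69+100+89+99+74 = 518 pts.
Max-entry greedy (repeatedly take the single best remaining cell) gives 503 pts, worse by 15.

Max total: 518 pts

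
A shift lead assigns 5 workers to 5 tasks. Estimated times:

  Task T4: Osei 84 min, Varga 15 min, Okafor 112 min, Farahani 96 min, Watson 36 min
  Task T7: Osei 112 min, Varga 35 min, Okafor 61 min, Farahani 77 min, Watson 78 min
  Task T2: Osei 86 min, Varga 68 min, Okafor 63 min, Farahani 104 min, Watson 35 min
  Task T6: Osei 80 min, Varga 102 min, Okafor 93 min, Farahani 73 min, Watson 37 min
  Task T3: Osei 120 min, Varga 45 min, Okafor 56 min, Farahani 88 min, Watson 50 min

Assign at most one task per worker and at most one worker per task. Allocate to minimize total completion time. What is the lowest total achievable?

Minimum total: 263 min

This is the linear assignment problem.
Optimal: Osei→Task T6 (80 min), Varga→Task T4 (15 min), Okafor→Task T3 (56 min), Farahani→Task T7 (77 min), Watson→Task T2 (35 min) — total 80+15+56+77+35 = 263 min.
Min-entry greedy (repeatedly take the single cheapest remaining cell) gives 291 min, worse by 28.
Next-best assignment: Osei→Task T2, Varga→Task T4, Okafor→Task T3, Farahani→Task T7, Watson→Task T6 = 271 min.
Swapping Osei↔Varga (Osei→Task T4 84 min, Varga→Task T6 102 min) adds 91.
Checked against all permutations: 263 min is optimal.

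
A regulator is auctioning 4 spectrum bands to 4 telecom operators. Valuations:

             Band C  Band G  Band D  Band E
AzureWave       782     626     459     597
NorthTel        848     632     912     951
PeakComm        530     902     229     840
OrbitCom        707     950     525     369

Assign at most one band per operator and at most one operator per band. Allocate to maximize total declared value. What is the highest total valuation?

Max total: $3484M

This is the linear assignment problem.
Optimal: AzureWave→Band C ($782M), NorthTel→Band D ($912M), PeakComm→Band E ($840M), OrbitCom→Band G ($950M) — total 782+912+840+950 = $3484M.
Max-entry greedy (repeatedly take the single best remaining cell) gives $2912M, worse by 572.
Swapping OrbitCom↔AzureWave (OrbitCom→Band C $707M, AzureWave→Band G $626M) loses 399.
Checked against all permutations: $3484M is optimal.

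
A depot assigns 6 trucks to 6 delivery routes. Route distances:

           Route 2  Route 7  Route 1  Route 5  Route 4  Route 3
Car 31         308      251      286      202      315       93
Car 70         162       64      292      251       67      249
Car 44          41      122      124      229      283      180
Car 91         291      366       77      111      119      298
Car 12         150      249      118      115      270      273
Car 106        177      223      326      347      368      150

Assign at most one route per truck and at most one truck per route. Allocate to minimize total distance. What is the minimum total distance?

Treat this as an assignment problem: match each truck to one route.
Optimal: Car 31→Route 3 (93 km), Car 70→Route 4 (67 km), Car 44→Route 2 (41 km), Car 91→Route 1 (77 km), Car 12→Route 5 (115 km), Car 106→Route 7 (223 km) — total 93+67+41+77+115+223 = 616 km.
Min-entry greedy (repeatedly take the single cheapest remaining cell) gives 758 km, worse by 142.
Every other assignment is strictly worse.

Minimum total: 616 km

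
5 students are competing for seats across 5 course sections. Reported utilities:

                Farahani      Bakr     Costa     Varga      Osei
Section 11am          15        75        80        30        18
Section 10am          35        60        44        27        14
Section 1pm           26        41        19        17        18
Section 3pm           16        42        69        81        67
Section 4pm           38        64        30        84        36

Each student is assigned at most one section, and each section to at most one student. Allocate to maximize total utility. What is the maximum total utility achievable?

Maximum total: 317 points

This is a one-to-one assignment (maximum-weight bipartite matching).
Optimal: Farahani→Section 1pm (26 points), Bakr→Section 10am (60 points), Costa→Section 11am (80 points), Varga→Section 4pm (84 points), Osei→Section 3pm (67 points) — total 26+60+80+84+67 = 317 points.
Row-greedy (each student in turn takes its best remaining section) gives 227 points, worse by 90.
Next-best assignment: Farahani→Section 10am, Bakr→Section 1pm, Costa→Section 11am, Varga→Section 4pm, Osei→Section 3pm = 307 points.
Swapping Osei↔Costa (Osei→Section 11am 18 points, Costa→Section 3pm 69 points) loses 60.
No other one-to-one assignment exceeds 317 points.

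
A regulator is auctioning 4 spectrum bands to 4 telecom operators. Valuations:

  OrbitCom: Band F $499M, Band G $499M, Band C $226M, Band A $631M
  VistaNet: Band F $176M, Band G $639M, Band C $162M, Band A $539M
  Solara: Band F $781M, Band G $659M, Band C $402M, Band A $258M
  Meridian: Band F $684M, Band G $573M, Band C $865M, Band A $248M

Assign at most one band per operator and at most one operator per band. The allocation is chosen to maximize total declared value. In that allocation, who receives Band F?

Optimal: OrbitCom→Band A ($631M), VistaNet→Band G ($639M), Solara→Band F ($781M), Meridian→Band C ($865M) — total 631+639+781+865 = $2916M.
Swapping VistaNet↔OrbitCom (VistaNet→Band A $539M, OrbitCom→Band G $499M) loses 232.

Solara receives Band F.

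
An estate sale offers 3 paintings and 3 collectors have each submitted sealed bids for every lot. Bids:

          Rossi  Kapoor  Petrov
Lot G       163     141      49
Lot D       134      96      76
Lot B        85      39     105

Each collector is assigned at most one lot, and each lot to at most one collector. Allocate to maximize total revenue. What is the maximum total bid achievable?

Max total: $380

This is a one-to-one assignment (maximum-weight bipartite matching).
Optimal: Rossi→Lot D ($134), Kapoor→Lot G ($141), Petrov→Lot B ($105) — total 134+141+105 = $380.
Column-greedy (each lot in turn goes to its best remaining collector) gives $364, worse by 16.
Swapping Rossi↔Petrov (Rossi→Lot B $85, Petrov→Lot D $76) loses 78.
Every other assignment is strictly worse.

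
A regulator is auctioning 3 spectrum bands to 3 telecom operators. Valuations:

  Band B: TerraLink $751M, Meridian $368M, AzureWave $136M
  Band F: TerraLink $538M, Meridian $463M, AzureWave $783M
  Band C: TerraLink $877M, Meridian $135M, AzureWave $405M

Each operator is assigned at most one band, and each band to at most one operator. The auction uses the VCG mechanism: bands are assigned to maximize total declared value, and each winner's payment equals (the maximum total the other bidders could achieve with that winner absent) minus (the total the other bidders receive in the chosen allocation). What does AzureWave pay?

AzureWave pays $95M.

Efficient allocation: TerraLink→Band C ($877M), Meridian→Band B ($368M), AzureWave→Band F ($783M); total welfare W = $2028M.
AzureWave receives Band F at value $783M, so the others get W − 783 = $1245M.
Without AzureWave: best allocation of the remaining 2 bidders over all 3 bands is TerraLink→Band C ($877M), Meridian→Band F ($463M), total $1340M.
VCG payment = (others' best without AzureWave) − (others' welfare with AzureWave) = 1340 − 1245 = $95M.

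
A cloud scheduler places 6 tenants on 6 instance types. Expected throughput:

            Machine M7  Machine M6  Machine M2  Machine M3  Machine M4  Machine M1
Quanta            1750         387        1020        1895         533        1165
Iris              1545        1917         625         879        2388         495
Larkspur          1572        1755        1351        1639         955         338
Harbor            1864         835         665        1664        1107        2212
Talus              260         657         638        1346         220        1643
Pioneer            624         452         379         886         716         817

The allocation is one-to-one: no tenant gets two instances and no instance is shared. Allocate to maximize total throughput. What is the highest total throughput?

Optimal: Quanta→Machine M3 (1895 ops/s), Iris→Machine M4 (2388 ops/s), Larkspur→Machine M6 (1755 ops/s), Harbor→Machine M7 (1864 ops/s), Talus→Machine M1 (1643 ops/s), Pioneer→Machine M2 (379 ops/s) — total 1895+2388+1755+1864+1643+379 = 9924 ops/s.
Column-greedy (each instance in turn goes to its best remaining tenant) gives 9386 ops/s, worse by 538.
Checked against all permutations: 9924 ops/s is optimal.

Maximum total: 9924 ops/s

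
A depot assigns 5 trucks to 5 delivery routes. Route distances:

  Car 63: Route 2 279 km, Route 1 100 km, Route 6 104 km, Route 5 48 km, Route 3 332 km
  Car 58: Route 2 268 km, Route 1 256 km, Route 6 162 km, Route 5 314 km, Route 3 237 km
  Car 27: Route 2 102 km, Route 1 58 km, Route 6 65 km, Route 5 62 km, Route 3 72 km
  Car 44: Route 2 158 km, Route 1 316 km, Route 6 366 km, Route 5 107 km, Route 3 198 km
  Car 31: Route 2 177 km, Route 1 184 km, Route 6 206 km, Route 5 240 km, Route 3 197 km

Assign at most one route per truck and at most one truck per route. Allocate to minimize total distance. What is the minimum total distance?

Optimal: Car 63→Route 1 (100 km), Car 58→Route 6 (162 km), Car 27→Route 3 (72 km), Car 44→Route 5 (107 km), Car 31→Route 2 (177 km) — total 100+162+72+107+177 = 618 km.
Min-entry greedy (repeatedly take the single cheapest remaining cell) gives 623 km, worse by 5.

Min total: 618 km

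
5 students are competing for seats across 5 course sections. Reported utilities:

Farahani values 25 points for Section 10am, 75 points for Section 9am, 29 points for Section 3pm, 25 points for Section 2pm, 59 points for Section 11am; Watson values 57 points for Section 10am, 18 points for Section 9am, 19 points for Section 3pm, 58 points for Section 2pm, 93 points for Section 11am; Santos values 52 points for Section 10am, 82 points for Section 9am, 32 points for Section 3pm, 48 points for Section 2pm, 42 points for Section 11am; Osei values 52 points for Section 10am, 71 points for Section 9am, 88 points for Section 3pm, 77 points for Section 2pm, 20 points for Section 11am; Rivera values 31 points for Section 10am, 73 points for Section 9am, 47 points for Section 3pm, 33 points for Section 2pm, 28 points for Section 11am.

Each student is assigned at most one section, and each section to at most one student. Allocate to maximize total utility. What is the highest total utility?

Optimal: Farahani→Section 9am (75 points), Watson→Section 11am (93 points), Santos→Section 10am (52 points), Osei→Section 2pm (77 points), Rivera→Section 3pm (47 points) — total 75+93+52+77+47 = 344 points.
Max-entry greedy (repeatedly take the single best remaining cell) gives 321 points, worse by 23.
Swapping Santos↔Osei (Santos→Section 2pm 48 points, Osei→Section 10am 52 points) loses 29.
Every other assignment is strictly worse.

Max total: 344 points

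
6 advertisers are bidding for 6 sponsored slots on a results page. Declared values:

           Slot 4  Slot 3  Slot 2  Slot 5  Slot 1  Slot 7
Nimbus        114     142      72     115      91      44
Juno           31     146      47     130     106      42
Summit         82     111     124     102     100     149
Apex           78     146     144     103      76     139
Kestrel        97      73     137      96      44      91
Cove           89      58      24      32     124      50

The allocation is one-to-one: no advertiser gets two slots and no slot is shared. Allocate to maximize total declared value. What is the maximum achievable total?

Max total: $800

Optimal: Nimbus→Slot 4 ($114), Juno→Slot 5 ($130), Summit→Slot 7 ($149), Apex→Slot 3 ($146), Kestrel→Slot 2 ($137), Cove→Slot 1 ($124) — total 114+130+149+146+137+124 = $800.
Max-entry greedy (repeatedly take the single best remaining cell) gives $775, worse by 25.
No other one-to-one assignment exceeds $800.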